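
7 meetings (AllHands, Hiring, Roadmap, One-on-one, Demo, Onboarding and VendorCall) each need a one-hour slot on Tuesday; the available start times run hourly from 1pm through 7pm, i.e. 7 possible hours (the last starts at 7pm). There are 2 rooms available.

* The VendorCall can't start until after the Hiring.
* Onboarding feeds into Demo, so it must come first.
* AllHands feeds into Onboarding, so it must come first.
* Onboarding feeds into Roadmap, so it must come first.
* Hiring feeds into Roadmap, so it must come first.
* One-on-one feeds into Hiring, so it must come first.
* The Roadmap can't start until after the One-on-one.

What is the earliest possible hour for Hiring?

Precedence pushes Hiring to at least 2pm; downstream work caps Hiring at 6pm.
Hiring at 2pm is achievable: Demo=3pm; Onboarding=2pm; Roadmap=3pm; One-on-one=1pm; VendorCall=4pm; Hiring=2pm; AllHands=1pm.

2pm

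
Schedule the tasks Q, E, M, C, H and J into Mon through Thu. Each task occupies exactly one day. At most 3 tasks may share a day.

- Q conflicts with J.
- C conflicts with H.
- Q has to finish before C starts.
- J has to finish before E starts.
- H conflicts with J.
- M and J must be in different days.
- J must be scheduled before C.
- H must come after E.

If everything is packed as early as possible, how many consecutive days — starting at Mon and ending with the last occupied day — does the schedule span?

4

The precedence chain requires at least 3 distinct days.
With at most 3 per day and 6 tasks, at least 2 days are needed.
Could 3 days be enough, i.e. nothing placed later than Wed? No: C must come after J (at Mon or later) → {Tue, Wed}; J must come before C (at Wed or earlier) → {Mon, Tue}; H must come after E (at Mon or later) → {Tue, Wed}; E must come before H (at Wed or earlier) → {Mon, Tue}; Q must come before C (at Wed or earlier) → {Mon, Tue}; E must come after J (at Mon or later) → {Tue}; J must come before E (at Tue or earlier) → {Mon}; Q can't share with J (Mon) → {Tue}; H must come after E (at Tue or later) → {Wed}; C must come after Q (at Tue or later) → {Wed}; H can't share with C (Wed) → nothing is left.
So 3 days is not enough.
4 works (last occupied day: Thu): for example E=Tue, M=Tue, C=Wed, J=Mon, H=Thu, Q=Tue.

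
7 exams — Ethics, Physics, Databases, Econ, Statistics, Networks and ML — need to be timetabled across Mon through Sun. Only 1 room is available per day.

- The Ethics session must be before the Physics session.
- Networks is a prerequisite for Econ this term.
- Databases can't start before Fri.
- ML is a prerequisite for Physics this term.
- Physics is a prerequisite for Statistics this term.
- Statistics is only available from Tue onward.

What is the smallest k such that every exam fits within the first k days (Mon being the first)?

7 days

The precedence chain requires at least 3 distinct days.
With at most 1 per day and 7 exams, at least 7 days are needed.
Databases can't be placed before Fri — that is day 5 counting from Mon — so the schedule must run through at least 5 days.
7 works (last occupied day: Sun): for example Databases -> Fri; Econ -> Sun; Physics -> Wed; Statistics -> Thu; ML -> Tue; Ethics -> Mon; Networks -> Sat.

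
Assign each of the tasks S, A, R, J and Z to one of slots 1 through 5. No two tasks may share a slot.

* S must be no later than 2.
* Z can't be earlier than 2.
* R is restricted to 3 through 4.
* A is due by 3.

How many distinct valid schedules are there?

11

Splitting on S: it can be 1 (6), 2 (5). Listing each branch's schedules as (A, R, J, Z):
S=1: (2,3,4,5) (2,3,5,4) (2,4,3,5) (2,4,5,3) (3,4,2,5) (3,4,5,2) — 6.
S=2: (1,3,4,5) (1,3,5,4) (1,4,3,5) (1,4,5,3) (3,4,1,5) — 5.
Summing: 6 + 5 = 11.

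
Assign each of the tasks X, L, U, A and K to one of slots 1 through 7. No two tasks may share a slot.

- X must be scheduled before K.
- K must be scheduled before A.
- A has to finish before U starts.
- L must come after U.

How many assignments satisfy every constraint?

Splitting on X: it can be 1 (15), 2 (5), 3 (1). Listing each branch's schedules as (L, U, A, K):
X=1: (5,4,3,2) (6,4,3,2) (6,5,3,2) (6,5,4,2) (6,5,4,3) (7,4,3,2) (7,5,3,2) (7,5,4,2) (7,5,4,3) (7,6,3,2) (7,6,4,2) (7,6,4,3) (7,6,5,2) (7,6,5,3) (7,6,5,4) — 15.
X=2: (6,5,4,3) (7,5,4,3) (7,6,4,3) (7,6,5,3) (7,6,5,4) — 5.
X=3: (7,6,5,4) — 1.
Summing: 15 + 5 + 1 = 21.

21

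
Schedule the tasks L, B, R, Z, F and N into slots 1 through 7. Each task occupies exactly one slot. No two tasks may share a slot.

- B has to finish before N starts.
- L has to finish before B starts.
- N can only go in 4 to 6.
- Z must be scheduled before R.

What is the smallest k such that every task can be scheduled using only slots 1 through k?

The precedence chain requires at least 3 distinct slots.
With at most 1 per slot and 6 tasks, at least 6 slots are needed.
N can't be placed before 4, so the schedule must run through at least slot 4.
6 works (last occupied slot: 6): for example Z in 3, N in 4, B in 2, L in 1, R in 5, F in 6.

6 slots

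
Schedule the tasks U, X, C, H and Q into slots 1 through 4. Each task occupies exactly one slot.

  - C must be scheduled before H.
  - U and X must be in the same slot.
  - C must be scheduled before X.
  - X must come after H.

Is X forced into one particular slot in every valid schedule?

No

X can be 3 (e.g. U -> 3; Q -> 1; X -> 3; H -> 2; C -> 1) or 4 (e.g. C -> 1; H -> 2; U -> 4; X -> 4; Q -> 1).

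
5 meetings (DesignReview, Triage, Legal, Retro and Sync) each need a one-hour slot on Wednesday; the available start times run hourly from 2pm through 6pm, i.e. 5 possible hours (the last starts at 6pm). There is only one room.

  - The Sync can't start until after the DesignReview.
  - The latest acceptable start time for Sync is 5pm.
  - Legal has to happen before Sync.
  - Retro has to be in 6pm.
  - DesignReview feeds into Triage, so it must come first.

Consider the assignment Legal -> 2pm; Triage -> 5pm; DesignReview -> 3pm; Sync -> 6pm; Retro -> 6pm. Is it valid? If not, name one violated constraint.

DesignReview feeds into Triage, so it must come first — holds.
The latest acceptable start time for Sync is 5pm — violated.
The Sync can't start until after the DesignReview — holds.
There is only one room — violated.
Retro has to be in 6pm — holds.
Legal has to happen before Sync — holds.

No — it violates: The latest acceptable start time for Sync is 5pm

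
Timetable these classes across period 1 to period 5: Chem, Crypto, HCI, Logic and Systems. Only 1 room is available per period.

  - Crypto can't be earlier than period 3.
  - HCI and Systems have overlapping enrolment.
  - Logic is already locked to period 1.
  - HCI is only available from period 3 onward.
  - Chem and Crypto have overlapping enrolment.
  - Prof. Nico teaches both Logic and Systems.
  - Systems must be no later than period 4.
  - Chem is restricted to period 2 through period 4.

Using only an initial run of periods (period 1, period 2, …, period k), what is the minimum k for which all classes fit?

With at most 1 per period and 5 classes, at least 5 periods are needed.
Crypto can't be placed before period 3, so the schedule must run through at least period 3.
5 works (last occupied period: period 5): for example Chem -> period 2, Crypto -> period 3, Systems -> period 4, HCI -> period 5, Logic -> period 1.

5 periods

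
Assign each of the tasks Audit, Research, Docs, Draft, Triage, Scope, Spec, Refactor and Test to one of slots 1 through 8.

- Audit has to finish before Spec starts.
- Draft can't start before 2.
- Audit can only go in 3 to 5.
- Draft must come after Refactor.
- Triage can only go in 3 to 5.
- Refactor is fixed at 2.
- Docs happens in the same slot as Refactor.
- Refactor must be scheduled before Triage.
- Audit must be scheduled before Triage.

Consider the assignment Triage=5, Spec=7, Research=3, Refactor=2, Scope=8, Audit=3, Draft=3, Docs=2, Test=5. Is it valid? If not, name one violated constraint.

Yes

Refactor must be scheduled before Triage — holds.
Audit can only go in 3 to 5 — holds.
Draft can't start before 2 — holds.
Refactor is fixed at 2 — holds.
Triage can only go in 3 to 5 — holds.
Audit has to finish before Spec starts — holds.
Draft must come after Refactor — holds.
Docs happens in the same slot as Refactor — holds.
Audit must be scheduled before Triage — holds.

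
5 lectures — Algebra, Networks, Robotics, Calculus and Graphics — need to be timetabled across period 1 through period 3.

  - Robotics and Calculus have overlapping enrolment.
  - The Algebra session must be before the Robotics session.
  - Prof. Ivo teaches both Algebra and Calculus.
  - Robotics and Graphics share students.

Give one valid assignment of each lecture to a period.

Networks=period 1; Algebra=period 1; Calculus=period 3; Graphics=period 1; Robotics=period 2

Checking: Algebra(period 1) before Robotics(period 2); Algebra(period 1) != Calculus(period 3); Robotics(period 2) != Calculus(period 3); Robotics(period 2) != Graphics(period 1).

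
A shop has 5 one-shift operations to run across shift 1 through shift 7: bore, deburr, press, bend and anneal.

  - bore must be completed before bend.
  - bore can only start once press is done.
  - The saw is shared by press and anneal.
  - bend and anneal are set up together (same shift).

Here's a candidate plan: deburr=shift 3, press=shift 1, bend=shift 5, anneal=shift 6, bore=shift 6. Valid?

bore can only start once press is done — holds.
bore must be completed before bend — violated.
bend and anneal are set up together (same shift) — violated.
The saw is shared by press and anneal — holds.

Invalid. bore must be completed before bend.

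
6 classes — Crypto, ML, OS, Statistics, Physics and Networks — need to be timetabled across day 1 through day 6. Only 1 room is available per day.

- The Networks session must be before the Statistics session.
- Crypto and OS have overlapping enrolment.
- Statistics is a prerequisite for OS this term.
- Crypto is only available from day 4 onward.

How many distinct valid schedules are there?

Splitting on Crypto: it can be day 4 (20), day 5 (20), day 6 (20). Listing each branch's schedules as (ML, OS, Statistics, Physics, Networks) by day number:
Crypto=day 4: (1,5,3,6,2) (1,6,3,5,2) (1,6,5,2,3) (1,6,5,3,2) (2,5,3,6,1) (2,6,3,5,1) (2,6,5,1,3) (2,6,5,3,1) (3,5,2,6,1) (3,6,2,5,1) (3,6,5,1,2) (3,6,5,2,1) (5,3,2,6,1) (5,6,2,3,1) (5,6,3,1,2) (5,6,3,2,1) (6,3,2,5,1) (6,5,2,3,1) (6,5,3,1,2) (6,5,3,2,1) — 20.
Crypto=day 5: (1,4,3,6,2) (1,6,3,4,2) (1,6,4,2,3) (1,6,4,3,2) (2,4,3,6,1) (2,6,3,4,1) (2,6,4,1,3) (2,6,4,3,1) (3,4,2,6,1) (3,6,2,4,1) (3,6,4,1,2) (3,6,4,2,1) (4,3,2,6,1) (4,6,2,3,1) (4,6,3,1,2) (4,6,3,2,1) (6,3,2,4,1) (6,4,2,3,1) (6,4,3,1,2) (6,4,3,2,1) — 20.
Crypto=day 6: (1,4,3,5,2) (1,5,3,4,2) (1,5,4,2,3) (1,5,4,3,2) (2,4,3,5,1) (2,5,3,4,1) (2,5,4,1,3) (2,5,4,3,1) (3,4,2,5,1) (3,5,2,4,1) (3,5,4,1,2) (3,5,4,2,1) (4,3,2,5,1) (4,5,2,3,1) (4,5,3,1,2) (4,5,3,2,1) (5,3,2,4,1) (5,4,2,3,1) (5,4,3,1,2) (5,4,3,2,1) — 20.
Summing: 20 + 20 + 20 = 60.

60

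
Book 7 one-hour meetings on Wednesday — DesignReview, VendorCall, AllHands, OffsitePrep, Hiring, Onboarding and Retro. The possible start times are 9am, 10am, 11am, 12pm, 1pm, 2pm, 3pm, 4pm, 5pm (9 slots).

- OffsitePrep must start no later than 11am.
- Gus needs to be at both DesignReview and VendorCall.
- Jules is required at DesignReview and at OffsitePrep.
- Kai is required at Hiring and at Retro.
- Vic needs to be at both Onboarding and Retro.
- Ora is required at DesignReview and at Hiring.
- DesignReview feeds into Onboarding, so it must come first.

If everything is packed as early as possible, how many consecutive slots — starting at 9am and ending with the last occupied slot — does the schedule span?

2

The precedence chain requires at least 2 distinct slots.
2 works (last occupied slot: 10am): for example AllHands=9am, Onboarding=10am, Retro=9am, Hiring=10am, OffsitePrep=10am, VendorCall=10am, DesignReview=9am.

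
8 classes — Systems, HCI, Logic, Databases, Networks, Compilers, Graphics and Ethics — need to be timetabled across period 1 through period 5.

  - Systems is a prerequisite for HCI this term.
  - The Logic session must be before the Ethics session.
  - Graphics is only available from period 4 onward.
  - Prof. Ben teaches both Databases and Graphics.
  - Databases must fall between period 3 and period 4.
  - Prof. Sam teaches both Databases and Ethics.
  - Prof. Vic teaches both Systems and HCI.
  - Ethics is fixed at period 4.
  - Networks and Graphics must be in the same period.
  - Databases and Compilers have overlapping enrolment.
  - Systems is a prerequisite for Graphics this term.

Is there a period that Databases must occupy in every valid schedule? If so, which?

period 3

Databases's window is period 3–period 4.
Ethics is fixed at period 4, and Databases can't share a period with Ethics.
So Databases must be period 3.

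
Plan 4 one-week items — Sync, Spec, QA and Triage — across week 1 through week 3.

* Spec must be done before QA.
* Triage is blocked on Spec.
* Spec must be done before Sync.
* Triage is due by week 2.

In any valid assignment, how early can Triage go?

week 2

Precedence pushes Triage to at least week 2; Triage's own window allows nothing later than week 2.
Triage at week 2 is achievable: Triage in week 2; Spec in week 1; Sync in week 2; QA in week 2.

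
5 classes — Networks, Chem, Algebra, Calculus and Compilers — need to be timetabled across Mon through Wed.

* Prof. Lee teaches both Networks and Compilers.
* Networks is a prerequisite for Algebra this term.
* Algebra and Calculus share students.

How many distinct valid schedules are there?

36

Splitting on Networks: it can be Mon (24), Tue (12). Listing each branch's schedules as (Chem, Algebra, Calculus, Compilers):
Networks=Mon: (Mon,Tue,Mon,Tue) (Mon,Tue,Mon,Wed) (Mon,Tue,Wed,Tue) (Mon,Tue,Wed,Wed) (Mon,Wed,Mon,Tue) (Mon,Wed,Mon,Wed) (Mon,Wed,Tue,Tue) (Mon,Wed,Tue,Wed) (Tue,Tue,Mon,Tue) (Tue,Tue,Mon,Wed) (Tue,Tue,Wed,Tue) (Tue,Tue,Wed,Wed) (Tue,Wed,Mon,Tue) (Tue,Wed,Mon,Wed) (Tue,Wed,Tue,Tue) (Tue,Wed,Tue,Wed) (Wed,Tue,Mon,Tue) (Wed,Tue,Mon,Wed) (Wed,Tue,Wed,Tue) (Wed,Tue,Wed,Wed) (Wed,Wed,Mon,Tue) (Wed,Wed,Mon,Wed) (Wed,Wed,Tue,Tue) (Wed,Wed,Tue,Wed) — 24.
Networks=Tue: (Mon,Wed,Mon,Mon) (Mon,Wed,Mon,Wed) (Mon,Wed,Tue,Mon) (Mon,Wed,Tue,Wed) (Tue,Wed,Mon,Mon) (Tue,Wed,Mon,Wed) (Tue,Wed,Tue,Mon) (Tue,Wed,Tue,Wed) (Wed,Wed,Mon,Mon) (Wed,Wed,Mon,Wed) (Wed,Wed,Tue,Mon) (Wed,Wed,Tue,Wed) — 12.
Summing: 24 + 12 = 36.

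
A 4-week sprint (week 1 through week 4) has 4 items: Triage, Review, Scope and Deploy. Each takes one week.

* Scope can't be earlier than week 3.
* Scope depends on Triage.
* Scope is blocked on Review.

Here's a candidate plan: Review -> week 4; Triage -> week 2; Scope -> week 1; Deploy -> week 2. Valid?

No. Scope is blocked on Review is not satisfied.

Scope can't be earlier than week 3 — violated.
Scope is blocked on Review — violated.
Scope depends on Triage — violated.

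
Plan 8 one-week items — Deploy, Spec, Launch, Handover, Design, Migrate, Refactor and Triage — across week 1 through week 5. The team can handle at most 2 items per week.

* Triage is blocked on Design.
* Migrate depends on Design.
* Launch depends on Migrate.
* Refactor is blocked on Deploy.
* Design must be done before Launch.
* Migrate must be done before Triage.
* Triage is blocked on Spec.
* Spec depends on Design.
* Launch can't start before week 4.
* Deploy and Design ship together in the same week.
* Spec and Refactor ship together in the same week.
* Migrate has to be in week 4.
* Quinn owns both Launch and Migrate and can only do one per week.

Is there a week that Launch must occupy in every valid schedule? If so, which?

Launch's window is week 4–week 5.
Migrate is fixed at week 4, and Launch can't share a week with Migrate.
So Launch must be week 5.

week 5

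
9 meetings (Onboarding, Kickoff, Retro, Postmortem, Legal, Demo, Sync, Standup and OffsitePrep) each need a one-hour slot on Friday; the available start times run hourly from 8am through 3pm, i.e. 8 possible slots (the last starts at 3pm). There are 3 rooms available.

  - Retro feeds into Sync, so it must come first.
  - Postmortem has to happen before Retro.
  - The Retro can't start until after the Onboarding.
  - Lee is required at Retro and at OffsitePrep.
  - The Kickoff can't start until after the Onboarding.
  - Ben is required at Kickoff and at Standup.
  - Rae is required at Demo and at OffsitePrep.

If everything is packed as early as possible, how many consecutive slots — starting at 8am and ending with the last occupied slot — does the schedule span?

The precedence chain requires at least 3 distinct slots.
With at most 3 per slot and 9 meetings, at least 3 slots are needed.
3 works (last occupied slot: 10am): for example Postmortem -> 8am; Sync -> 10am; Demo -> 9am; Legal -> 8am; Standup -> 10am; Retro -> 9am; OffsitePrep -> 10am; Kickoff -> 9am; Onboarding -> 8am.

3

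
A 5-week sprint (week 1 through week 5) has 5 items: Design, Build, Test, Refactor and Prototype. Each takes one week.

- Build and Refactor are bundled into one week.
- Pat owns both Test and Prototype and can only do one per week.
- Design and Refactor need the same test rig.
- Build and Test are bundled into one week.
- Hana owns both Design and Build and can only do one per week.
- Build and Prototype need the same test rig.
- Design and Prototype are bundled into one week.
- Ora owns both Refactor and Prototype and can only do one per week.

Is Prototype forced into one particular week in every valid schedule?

No

Prototype can be week 1 (e.g. Build=week 2, Prototype=week 1, Test=week 2, Refactor=week 2, Design=week 1) or week 2 (e.g. Build=week 1, Refactor=week 1, Test=week 1, Prototype=week 2, Design=week 2).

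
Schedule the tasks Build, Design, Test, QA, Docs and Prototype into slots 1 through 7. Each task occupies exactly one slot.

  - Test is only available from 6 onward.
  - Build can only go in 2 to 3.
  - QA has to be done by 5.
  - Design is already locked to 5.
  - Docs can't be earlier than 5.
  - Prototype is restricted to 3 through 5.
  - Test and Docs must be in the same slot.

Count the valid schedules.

60

Splitting on Build: it can be 2 (30), 3 (30). Listing each branch's schedules as (Design, Test, QA, Docs, Prototype):
Build=2: (5,6,1,6,3) (5,6,1,6,4) (5,6,1,6,5) (5,6,2,6,3) (5,6,2,6,4) (5,6,2,6,5) (5,6,3,6,3) (5,6,3,6,4) (5,6,3,6,5) (5,6,4,6,3) (5,6,4,6,4) (5,6,4,6,5) (5,6,5,6,3) (5,6,5,6,4) (5,6,5,6,5) (5,7,1,7,3) (5,7,1,7,4) (5,7,1,7,5) (5,7,2,7,3) (5,7,2,7,4) (5,7,2,7,5) (5,7,3,7,3) (5,7,3,7,4) (5,7,3,7,5) (5,7,4,7,3) (5,7,4,7,4) (5,7,4,7,5) (5,7,5,7,3) (5,7,5,7,4) (5,7,5,7,5) — 30.
Build=3: (5,6,1,6,3) (5,6,1,6,4) (5,6,1,6,5) (5,6,2,6,3) (5,6,2,6,4) (5,6,2,6,5) (5,6,3,6,3) (5,6,3,6,4) (5,6,3,6,5) (5,6,4,6,3) (5,6,4,6,4) (5,6,4,6,5) (5,6,5,6,3) (5,6,5,6,4) (5,6,5,6,5) (5,7,1,7,3) (5,7,1,7,4) (5,7,1,7,5) (5,7,2,7,3) (5,7,2,7,4) (5,7,2,7,5) (5,7,3,7,3) (5,7,3,7,4) (5,7,3,7,5) (5,7,4,7,3) (5,7,4,7,4) (5,7,4,7,5) (5,7,5,7,3) (5,7,5,7,4) (5,7,5,7,5) — 30.
Summing: 30 + 30 = 60.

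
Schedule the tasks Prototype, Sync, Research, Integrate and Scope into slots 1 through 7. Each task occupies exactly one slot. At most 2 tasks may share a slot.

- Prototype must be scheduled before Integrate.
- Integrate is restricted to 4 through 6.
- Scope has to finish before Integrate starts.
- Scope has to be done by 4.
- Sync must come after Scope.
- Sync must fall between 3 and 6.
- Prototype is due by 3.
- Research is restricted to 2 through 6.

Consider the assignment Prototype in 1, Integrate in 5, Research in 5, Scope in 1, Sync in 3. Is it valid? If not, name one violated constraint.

Valid

Sync must fall between 3 and 6 — holds.
Prototype is due by 3 — holds.
Prototype must be scheduled before Integrate — holds.
Scope has to be done by 4 — holds.
Research is restricted to 2 through 6 — holds.
Integrate is restricted to 4 through 6 — holds.
At most 2 tasks may share a slot — holds.
Scope has to finish before Integrate starts — holds.
Sync must come after Scope — holds.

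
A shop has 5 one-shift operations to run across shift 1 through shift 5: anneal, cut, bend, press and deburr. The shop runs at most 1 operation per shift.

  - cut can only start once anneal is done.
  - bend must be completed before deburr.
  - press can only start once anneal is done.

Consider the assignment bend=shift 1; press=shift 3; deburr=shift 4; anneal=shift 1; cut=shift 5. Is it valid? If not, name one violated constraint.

No — it violates: The shop runs at most 1 operation per shift

bend must be completed before deburr — holds.
press can only start once anneal is done — holds.
cut can only start once anneal is done — holds.
The shop runs at most 1 operation per shift — violated.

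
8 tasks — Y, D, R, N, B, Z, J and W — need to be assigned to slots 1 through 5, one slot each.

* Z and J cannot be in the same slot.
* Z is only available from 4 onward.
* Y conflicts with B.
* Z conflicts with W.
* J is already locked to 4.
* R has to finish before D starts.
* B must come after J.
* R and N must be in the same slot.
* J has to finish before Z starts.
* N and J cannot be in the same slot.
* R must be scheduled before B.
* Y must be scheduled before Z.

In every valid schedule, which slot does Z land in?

5

Z's window is 4–5.
J is fixed at 4, and Z can't share a slot with J.
So Z must be 5.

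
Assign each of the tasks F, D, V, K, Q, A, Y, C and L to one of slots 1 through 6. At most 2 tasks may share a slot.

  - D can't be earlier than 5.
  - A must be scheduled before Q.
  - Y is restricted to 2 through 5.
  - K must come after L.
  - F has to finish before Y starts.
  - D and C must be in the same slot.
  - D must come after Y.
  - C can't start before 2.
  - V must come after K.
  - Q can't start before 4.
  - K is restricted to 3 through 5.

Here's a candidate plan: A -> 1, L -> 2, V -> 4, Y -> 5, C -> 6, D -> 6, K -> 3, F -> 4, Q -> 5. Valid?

Yes

K is restricted to 3 through 5 — holds.
K must come after L — holds.
A must be scheduled before Q — holds.
D can't be earlier than 5 — holds.
Y is restricted to 2 through 5 — holds.
At most 2 tasks may share a slot — holds.
V must come after K — holds.
D and C must be in the same slot — holds.
F has to finish before Y starts — holds.
C can't start before 2 — holds.
D must come after Y — holds.
Q can't start before 4 — holds.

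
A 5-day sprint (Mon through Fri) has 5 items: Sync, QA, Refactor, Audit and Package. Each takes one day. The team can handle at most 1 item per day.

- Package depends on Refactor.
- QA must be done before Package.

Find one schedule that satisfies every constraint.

Audit in Fri, Sync in Thu, Refactor in Tue, QA in Mon, Package in Wed

Checking: QA(Mon) before Package(Wed); Refactor(Tue) before Package(Wed); max 1 per day (cap 1).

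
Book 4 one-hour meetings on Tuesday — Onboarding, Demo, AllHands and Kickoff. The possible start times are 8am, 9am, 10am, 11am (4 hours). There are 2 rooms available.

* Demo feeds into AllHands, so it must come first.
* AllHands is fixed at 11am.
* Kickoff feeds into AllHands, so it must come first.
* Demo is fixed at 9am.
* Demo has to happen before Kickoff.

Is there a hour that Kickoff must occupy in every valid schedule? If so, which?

10am

Demo is fixed at 9am and must come before Kickoff, so Kickoff is at least 10am.
AllHands is fixed at 11am and must come after Kickoff, so Kickoff is at most 10am.
So Kickoff must be 10am.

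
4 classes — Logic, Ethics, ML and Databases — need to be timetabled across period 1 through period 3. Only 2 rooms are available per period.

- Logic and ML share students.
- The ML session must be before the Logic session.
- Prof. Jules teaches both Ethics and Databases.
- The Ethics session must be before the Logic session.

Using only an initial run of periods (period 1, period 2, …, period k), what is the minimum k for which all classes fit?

2

The precedence chain requires at least 2 distinct periods.
With at most 2 per period and 4 classes, at least 2 periods are needed.
2 works (last occupied period: period 2): for example Logic -> period 2, Ethics -> period 1, Databases -> period 2, ML -> period 1.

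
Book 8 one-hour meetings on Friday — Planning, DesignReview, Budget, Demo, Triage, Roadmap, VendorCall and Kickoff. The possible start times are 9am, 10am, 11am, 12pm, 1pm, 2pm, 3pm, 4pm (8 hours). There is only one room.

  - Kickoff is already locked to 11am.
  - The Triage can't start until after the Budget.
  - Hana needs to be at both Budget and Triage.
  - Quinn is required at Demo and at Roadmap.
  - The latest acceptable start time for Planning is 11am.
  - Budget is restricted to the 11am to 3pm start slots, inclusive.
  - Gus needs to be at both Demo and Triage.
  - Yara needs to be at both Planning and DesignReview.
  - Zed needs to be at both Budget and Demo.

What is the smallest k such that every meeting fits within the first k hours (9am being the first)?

8

The precedence chain requires at least 2 distinct hours.
With at most 1 per hour and 8 meetings, at least 8 hours are needed.
Propagating the time windows through the other constraints, Triage can't land before 12pm — that is hour 4 counting from 9am — so the schedule must run through at least 4 hours.
8 works (last occupied hour: 4pm): for example Planning=9am, DesignReview=10am, Triage=1pm, Roadmap=3pm, Kickoff=11am, VendorCall=4pm, Demo=2pm, Budget=12pm.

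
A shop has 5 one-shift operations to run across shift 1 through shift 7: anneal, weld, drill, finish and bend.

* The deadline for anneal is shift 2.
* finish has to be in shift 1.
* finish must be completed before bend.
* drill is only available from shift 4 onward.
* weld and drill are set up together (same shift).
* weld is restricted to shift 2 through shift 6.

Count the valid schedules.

Splitting on anneal: it can be shift 1 (18), shift 2 (18). Listing each branch's schedules as (weld, drill, finish, bend) by shift number:
anneal=shift 1: (4,4,1,2) (4,4,1,3) (4,4,1,4) (4,4,1,5) (4,4,1,6) (4,4,1,7) (5,5,1,2) (5,5,1,3) (5,5,1,4) (5,5,1,5) (5,5,1,6) (5,5,1,7) (6,6,1,2) (6,6,1,3) (6,6,1,4) (6,6,1,5) (6,6,1,6) (6,6,1,7) — 18.
anneal=shift 2: (4,4,1,2) (4,4,1,3) (4,4,1,4) (4,4,1,5) (4,4,1,6) (4,4,1,7) (5,5,1,2) (5,5,1,3) (5,5,1,4) (5,5,1,5) (5,5,1,6) (5,5,1,7) (6,6,1,2) (6,6,1,3) (6,6,1,4) (6,6,1,5) (6,6,1,6) (6,6,1,7) — 18.
Summing: 18 + 18 = 36.

36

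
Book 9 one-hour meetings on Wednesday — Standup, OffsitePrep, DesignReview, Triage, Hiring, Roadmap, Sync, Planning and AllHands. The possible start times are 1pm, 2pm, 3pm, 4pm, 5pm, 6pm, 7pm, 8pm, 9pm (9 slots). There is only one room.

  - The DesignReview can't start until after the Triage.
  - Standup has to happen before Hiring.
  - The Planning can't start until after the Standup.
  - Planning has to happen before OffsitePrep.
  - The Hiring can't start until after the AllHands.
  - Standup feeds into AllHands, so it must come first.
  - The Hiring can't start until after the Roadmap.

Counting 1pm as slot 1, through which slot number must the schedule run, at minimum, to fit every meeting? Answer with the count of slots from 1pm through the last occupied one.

The precedence chain requires at least 3 distinct slots.
With at most 1 per slot and 9 meetings, at least 9 slots are needed.
9 works (last occupied slot: 9pm): for example AllHands=2pm, Planning=5pm, Sync=9pm, OffsitePrep=6pm, Hiring=4pm, Standup=1pm, DesignReview=8pm, Roadmap=3pm, Triage=7pm.

9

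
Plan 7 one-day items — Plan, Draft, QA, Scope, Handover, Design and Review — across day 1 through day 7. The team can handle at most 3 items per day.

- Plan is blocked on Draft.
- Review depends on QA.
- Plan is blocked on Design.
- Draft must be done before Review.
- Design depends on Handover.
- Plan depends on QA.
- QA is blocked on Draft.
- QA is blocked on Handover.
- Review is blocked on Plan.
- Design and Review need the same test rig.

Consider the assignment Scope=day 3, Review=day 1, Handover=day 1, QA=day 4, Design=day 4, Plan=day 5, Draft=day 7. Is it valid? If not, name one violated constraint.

Invalid. Draft must be done before Review.

Design depends on Handover — holds.
Plan is blocked on Draft — violated.
QA is blocked on Handover — holds.
Plan is blocked on Design — holds.
Plan depends on QA — holds.
Review is blocked on Plan — violated.
Review depends on QA — violated.
Draft must be done before Review — violated.
Design and Review need the same test rig — holds.
QA is blocked on Draft — violated.
The team can handle at most 3 items per day — holds.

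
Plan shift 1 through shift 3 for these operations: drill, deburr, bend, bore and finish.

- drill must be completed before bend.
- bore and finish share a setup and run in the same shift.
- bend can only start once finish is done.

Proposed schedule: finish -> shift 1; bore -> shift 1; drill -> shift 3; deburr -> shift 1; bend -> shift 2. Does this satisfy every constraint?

No — it violates: drill must be completed before bend

bend can only start once finish is done — holds.
drill must be completed before bend — violated.
bore and finish share a setup and run in the same shift — holds.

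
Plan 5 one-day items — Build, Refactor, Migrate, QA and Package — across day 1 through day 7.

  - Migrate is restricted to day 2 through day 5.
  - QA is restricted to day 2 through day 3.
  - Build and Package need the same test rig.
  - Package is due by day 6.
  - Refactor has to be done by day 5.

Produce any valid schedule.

Migrate=day 2; Refactor=day 1; QA=day 2; Build=day 2; Package=day 1

Checking: Build(day 2) != Package(day 1); Refactor=day 1 in [day 1,day 5]; Package=day 1 in [day 1,day 6]; Migrate=day 2 in [day 2,day 5]; QA=day 2 in [day 2,day 3].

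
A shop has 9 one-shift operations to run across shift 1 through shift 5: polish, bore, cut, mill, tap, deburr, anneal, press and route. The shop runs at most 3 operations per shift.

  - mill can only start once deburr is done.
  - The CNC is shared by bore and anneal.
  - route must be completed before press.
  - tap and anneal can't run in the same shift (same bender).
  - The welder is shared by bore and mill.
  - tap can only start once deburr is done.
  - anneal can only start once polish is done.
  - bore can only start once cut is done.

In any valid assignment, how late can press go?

shift 5

Precedence pushes press to at least shift 2.
press at shift 5 is achievable: mill -> shift 3; deburr -> shift 1; route -> shift 2; cut -> shift 1; polish -> shift 1; tap -> shift 2; bore -> shift 2; press -> shift 5; anneal -> shift 3.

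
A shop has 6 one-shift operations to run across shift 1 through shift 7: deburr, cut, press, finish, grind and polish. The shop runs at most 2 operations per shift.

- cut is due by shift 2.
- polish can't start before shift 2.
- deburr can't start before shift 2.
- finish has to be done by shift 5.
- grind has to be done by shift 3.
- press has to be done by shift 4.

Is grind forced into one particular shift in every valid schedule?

grind can be shift 1 (e.g. press=shift 2, cut=shift 1, deburr=shift 3, polish=shift 3, finish=shift 2, grind=shift 1) or shift 2 (e.g. polish=shift 3, grind=shift 2, deburr=shift 3, finish=shift 2, cut=shift 1, press=shift 1).

No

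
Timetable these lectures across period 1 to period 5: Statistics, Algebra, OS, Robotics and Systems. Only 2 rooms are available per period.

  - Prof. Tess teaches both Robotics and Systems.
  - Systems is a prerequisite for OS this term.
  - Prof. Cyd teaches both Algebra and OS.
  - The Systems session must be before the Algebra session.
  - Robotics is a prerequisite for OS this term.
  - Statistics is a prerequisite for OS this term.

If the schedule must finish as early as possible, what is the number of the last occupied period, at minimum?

period 3

The precedence chain requires at least 2 distinct periods.
With at most 2 per period and 5 lectures, at least 3 periods are needed.
3 works (last occupied period: period 3): for example OS in period 3; Robotics in period 2; Systems in period 1; Statistics in period 1; Algebra in period 2.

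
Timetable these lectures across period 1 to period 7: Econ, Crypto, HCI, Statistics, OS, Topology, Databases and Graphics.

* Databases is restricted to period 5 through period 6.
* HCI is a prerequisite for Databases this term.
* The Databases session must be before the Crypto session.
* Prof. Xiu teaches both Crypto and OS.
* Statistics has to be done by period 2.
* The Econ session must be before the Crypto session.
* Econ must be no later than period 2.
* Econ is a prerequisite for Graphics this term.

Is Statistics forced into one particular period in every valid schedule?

Statistics can be period 1 (e.g. Crypto -> period 6, OS -> period 1, Statistics -> period 1, Econ -> period 1, Graphics -> period 2, Databases -> period 5, HCI -> period 1, Topology -> period 1) or period 2 (e.g. Statistics=period 2; Graphics=period 2; Topology=period 1; Econ=period 1; OS=period 1; Crypto=period 6; HCI=period 1; Databases=period 5).

No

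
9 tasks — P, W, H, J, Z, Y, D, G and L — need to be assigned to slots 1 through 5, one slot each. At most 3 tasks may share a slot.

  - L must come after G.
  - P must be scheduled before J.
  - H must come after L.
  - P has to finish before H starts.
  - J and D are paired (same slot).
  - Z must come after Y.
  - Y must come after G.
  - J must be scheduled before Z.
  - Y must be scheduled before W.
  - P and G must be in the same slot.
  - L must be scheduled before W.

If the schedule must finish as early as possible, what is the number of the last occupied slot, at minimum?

The precedence chain requires at least 3 distinct slots.
With at most 3 per slot and 9 tasks, at least 3 slots are needed.
Could 3 slots be enough, i.e. nothing placed later than 3? No: Y must come after G (at 1 or later) → {2, 3}; G must come before Y (at 3 or earlier) → {1, 2}; W must come after L (at 1 or later) → {2, 3}; L must come before W (at 3 or earlier) → {1, 2}; L must come after G (at 1 or later) → {2}; Z must come after J (at 1 or later) → {2, 3}; J must come before Z (at 3 or earlier) → {1, 2}; J must come after P (at 1 or later) → {2}; Z must come after Y (at 2 or later) → {3}; Y must come before Z (at 3 or earlier) → {2}; D must be in the same slot as J (in {2}) → {2}; that puts J, Y, D and L all in 2 — more than 3 per slot.
So 3 slots is not enough.
4 works (last occupied slot: 4): for example G -> 1, L -> 2, P -> 1, Y -> 2, H -> 4, W -> 3, D -> 3, Z -> 4, J -> 3.

slot 4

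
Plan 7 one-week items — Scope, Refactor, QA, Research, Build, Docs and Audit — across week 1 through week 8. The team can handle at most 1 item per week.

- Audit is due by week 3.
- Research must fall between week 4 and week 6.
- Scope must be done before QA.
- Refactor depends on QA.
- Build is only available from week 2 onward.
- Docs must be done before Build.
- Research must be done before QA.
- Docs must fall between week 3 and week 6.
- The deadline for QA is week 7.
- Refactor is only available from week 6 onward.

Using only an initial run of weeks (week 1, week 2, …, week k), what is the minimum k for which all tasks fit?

7 weeks

The precedence chain requires at least 3 distinct weeks.
With at most 1 per week and 7 tasks, at least 7 weeks are needed.
Refactor can't be placed before week 6, so the schedule must run through at least week 6.
7 works (last occupied week: week 7): for example QA=week 5, Audit=week 1, Docs=week 3, Build=week 7, Refactor=week 6, Research=week 4, Scope=week 2.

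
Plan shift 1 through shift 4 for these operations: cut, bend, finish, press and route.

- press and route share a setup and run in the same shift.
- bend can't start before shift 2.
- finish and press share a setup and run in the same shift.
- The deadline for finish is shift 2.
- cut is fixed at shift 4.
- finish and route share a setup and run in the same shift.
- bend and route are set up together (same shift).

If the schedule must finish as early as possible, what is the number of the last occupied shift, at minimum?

cut can't be placed before shift 4, so the schedule must run through at least shift 4.
4 works (last occupied shift: shift 4): for example route=shift 2, press=shift 2, bend=shift 2, cut=shift 4, finish=shift 2.

shift 4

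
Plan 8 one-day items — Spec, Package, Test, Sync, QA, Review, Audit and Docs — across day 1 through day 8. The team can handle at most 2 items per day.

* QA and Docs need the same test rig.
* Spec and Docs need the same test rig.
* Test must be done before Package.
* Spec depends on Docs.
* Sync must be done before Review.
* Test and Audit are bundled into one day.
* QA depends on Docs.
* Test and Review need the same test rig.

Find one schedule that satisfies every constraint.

Package -> day 4; Docs -> day 1; Audit -> day 3; Review -> day 4; QA -> day 2; Test -> day 3; Sync -> day 1; Spec -> day 2

Checking: Sync(day 1) before Review(day 4); Test(day 3) before Package(day 4); Docs(day 1) before Spec(day 2); Docs(day 1) before QA(day 2); Test(day 3) != Review(day 4); QA(day 2) != Docs(day 1); Spec(day 2) != Docs(day 1); Test = Audit = day 3; max 2 per day (cap 2).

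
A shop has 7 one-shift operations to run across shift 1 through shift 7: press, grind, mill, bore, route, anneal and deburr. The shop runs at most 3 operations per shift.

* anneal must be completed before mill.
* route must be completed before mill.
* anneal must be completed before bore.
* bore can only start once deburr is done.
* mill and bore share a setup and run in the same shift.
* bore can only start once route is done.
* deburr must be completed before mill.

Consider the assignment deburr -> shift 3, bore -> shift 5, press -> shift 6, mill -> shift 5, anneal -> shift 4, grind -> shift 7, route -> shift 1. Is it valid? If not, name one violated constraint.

deburr must be completed before mill — holds.
anneal must be completed before bore — holds.
The shop runs at most 3 operations per shift — holds.
bore can only start once deburr is done — holds.
anneal must be completed before mill — holds.
bore can only start once route is done — holds.
route must be completed before mill — holds.
mill and bore share a setup and run in the same shift — holds.

Yes, all constraints hold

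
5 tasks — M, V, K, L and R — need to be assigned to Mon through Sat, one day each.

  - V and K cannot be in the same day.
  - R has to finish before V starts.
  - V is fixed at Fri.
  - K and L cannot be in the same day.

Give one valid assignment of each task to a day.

V -> Fri; L -> Tue; M -> Mon; K -> Mon; R -> Mon

Checking: R(Mon) before V(Fri); V(Fri) != K(Mon); K(Mon) != L(Tue); V=Fri in [Fri,Fri].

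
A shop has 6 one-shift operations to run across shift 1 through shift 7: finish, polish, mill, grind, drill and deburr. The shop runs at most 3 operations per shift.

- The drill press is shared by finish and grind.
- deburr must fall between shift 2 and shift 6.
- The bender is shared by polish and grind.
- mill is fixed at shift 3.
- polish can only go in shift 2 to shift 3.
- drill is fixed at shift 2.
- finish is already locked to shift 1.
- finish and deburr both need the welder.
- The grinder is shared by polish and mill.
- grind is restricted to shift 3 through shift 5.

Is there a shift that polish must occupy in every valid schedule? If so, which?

shift 2

polish's window is shift 2–shift 3.
mill is fixed at shift 3, and polish can't share a shift with mill.
So polish must be shift 2.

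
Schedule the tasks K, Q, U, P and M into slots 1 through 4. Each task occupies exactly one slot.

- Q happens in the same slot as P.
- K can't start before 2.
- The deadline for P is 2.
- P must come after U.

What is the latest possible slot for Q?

Q must be in the same slot as P, which can't be before 2, so Q is at least 2; Q must be in the same slot as P, which can't be after 2, so Q is at most 2.
Q at 2 is achievable: P=2, K=2, Q=2, M=1, U=1.

2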